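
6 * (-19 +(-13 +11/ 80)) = -7647/ 40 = -191.18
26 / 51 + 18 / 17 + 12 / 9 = 148 / 51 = 2.90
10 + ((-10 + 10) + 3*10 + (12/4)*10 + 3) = 73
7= 7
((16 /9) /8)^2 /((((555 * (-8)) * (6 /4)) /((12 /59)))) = -4 /2652345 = -0.00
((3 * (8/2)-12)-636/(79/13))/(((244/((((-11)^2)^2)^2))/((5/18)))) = -738466345045/28914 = -25540096.32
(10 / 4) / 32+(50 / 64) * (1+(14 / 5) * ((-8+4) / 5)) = -57 / 64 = -0.89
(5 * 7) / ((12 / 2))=35 / 6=5.83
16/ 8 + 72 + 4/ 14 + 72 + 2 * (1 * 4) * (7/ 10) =5316/ 35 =151.89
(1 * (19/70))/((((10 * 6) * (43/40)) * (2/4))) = 38/4515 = 0.01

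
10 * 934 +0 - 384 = 8956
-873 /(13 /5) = -4365 /13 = -335.77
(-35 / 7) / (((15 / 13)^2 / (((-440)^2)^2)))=-1266856448000 / 9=-140761827555.56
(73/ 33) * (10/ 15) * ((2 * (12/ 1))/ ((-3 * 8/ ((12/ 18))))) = -292/ 297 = -0.98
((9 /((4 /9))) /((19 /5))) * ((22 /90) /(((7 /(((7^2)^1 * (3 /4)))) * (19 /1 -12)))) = 297 /304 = 0.98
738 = 738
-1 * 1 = -1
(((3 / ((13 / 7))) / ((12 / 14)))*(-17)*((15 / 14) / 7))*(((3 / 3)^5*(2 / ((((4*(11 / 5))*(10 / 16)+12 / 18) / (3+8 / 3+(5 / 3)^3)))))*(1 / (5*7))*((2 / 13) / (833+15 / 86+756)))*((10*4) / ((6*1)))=-16257440 / 53839249191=-0.00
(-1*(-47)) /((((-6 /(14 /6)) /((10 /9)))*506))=-1645 /40986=-0.04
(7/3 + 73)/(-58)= -113/87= -1.30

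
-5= -5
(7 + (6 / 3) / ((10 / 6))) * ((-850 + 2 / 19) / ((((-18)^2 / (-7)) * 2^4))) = 1158619 / 123120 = 9.41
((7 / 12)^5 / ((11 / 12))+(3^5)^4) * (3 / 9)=795321574747303 / 684288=1162261467.02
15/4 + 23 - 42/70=523/20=26.15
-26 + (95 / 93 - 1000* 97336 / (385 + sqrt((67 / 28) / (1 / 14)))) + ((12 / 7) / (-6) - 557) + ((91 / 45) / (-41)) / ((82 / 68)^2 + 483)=-16843396680977133015226 / 66453813865214055 + 97336000* sqrt(134) / 296383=-249658.54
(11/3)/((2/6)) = 11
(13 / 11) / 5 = 13 / 55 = 0.24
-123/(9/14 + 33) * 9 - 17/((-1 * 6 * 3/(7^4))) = 6315281/2826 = 2234.71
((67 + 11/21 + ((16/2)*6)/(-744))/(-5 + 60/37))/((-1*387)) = 0.05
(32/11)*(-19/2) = -304/11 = -27.64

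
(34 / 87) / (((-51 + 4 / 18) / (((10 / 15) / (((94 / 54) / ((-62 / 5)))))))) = 113832 / 3114455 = 0.04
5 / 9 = 0.56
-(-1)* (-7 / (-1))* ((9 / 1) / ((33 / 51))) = 1071 / 11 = 97.36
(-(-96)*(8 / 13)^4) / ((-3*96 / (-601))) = 2461696 / 85683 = 28.73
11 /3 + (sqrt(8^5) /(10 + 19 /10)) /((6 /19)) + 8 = 35 /3 + 12160 * sqrt(2) /357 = 59.84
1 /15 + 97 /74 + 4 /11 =1.74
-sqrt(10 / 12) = -sqrt(30) / 6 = -0.91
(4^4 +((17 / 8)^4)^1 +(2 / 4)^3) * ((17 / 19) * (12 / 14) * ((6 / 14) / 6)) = 3040161 / 200704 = 15.15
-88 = -88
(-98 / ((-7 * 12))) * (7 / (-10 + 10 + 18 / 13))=637 / 108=5.90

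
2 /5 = 0.40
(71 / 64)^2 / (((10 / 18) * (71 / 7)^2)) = 441 / 20480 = 0.02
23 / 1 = 23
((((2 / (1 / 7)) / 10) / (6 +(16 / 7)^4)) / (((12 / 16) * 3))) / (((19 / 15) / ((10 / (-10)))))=-33614 / 2278347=-0.01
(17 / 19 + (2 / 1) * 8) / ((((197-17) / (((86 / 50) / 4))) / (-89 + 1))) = -50611 / 14250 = -3.55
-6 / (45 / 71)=-142 / 15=-9.47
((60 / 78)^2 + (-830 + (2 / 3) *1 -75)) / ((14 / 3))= -458197 / 2366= -193.66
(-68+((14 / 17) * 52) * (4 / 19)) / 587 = -19052 / 189601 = -0.10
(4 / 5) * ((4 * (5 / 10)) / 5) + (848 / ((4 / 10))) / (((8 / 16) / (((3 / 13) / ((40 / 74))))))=588404 / 325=1810.47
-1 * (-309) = 309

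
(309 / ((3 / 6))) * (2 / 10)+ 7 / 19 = 11777 / 95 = 123.97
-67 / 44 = -1.52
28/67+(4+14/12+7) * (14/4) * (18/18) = 34573/804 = 43.00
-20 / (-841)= 20 / 841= 0.02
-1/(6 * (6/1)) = -1/36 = -0.03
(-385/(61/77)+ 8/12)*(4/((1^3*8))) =-88813/366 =-242.66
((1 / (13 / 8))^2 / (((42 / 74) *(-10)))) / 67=-1184 / 1188915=-0.00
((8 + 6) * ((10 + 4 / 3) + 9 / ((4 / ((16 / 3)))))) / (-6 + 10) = 245 / 3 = 81.67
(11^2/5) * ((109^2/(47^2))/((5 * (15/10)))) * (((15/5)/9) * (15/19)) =2875202/629565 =4.57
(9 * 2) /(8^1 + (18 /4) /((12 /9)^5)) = 36864 /18571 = 1.99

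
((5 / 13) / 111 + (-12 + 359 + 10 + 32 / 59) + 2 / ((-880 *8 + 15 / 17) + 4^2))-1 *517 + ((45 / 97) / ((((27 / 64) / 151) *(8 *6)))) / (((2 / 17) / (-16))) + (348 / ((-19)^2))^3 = -87535048005736221861353 / 139159161205822834011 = -629.03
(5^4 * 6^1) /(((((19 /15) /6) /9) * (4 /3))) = 2278125 /19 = 119901.32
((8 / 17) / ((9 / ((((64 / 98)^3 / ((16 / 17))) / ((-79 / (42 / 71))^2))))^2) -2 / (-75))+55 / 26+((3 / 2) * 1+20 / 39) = 23114703306585837404887411 / 5563277147349423673236975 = 4.15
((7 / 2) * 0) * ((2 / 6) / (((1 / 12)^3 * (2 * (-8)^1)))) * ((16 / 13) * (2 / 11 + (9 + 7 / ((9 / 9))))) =0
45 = 45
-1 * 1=-1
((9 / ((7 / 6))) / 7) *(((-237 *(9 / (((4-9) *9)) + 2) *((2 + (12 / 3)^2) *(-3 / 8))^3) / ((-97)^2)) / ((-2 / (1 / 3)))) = -377854551 / 147533120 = -2.56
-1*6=-6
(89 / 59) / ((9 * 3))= 89 / 1593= 0.06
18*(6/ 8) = 27/ 2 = 13.50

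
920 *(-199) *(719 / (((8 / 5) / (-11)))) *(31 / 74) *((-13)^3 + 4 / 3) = -832413048662.27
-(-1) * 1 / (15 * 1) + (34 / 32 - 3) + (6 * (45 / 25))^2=137723 / 1200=114.77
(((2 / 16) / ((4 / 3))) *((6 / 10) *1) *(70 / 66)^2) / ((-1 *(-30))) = 49 / 23232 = 0.00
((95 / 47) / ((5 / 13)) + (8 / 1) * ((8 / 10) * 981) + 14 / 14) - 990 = 1244244 / 235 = 5294.66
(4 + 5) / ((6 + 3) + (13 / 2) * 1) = 18 / 31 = 0.58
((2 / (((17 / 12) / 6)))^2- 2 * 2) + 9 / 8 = 159241 / 2312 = 68.88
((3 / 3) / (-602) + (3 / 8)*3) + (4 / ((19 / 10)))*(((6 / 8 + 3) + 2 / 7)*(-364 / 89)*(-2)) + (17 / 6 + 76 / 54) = 8230418261 / 109942056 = 74.86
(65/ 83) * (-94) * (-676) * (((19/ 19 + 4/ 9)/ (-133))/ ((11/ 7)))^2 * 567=4886215880/ 3625523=1347.73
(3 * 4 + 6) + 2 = 20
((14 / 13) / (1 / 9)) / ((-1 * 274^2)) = -63 / 487994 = -0.00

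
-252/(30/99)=-4158/5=-831.60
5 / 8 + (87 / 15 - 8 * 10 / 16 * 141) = -27943 / 40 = -698.58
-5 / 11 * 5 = -25 / 11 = -2.27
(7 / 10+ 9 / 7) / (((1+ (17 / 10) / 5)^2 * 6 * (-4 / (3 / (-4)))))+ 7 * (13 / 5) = 45838763 / 2513840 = 18.23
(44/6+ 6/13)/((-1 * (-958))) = 152/18681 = 0.01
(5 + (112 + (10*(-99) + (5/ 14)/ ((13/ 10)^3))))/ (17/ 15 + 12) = -201350505/ 3029663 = -66.46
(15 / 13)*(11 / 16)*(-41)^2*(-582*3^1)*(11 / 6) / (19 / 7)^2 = -43504422885 / 75088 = -579379.17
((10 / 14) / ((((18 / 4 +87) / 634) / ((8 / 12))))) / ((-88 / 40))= -63400 / 42273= -1.50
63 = 63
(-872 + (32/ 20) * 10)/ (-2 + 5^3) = -856/ 123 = -6.96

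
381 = 381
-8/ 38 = -0.21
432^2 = 186624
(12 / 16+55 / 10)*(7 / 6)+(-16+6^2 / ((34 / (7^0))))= -7.65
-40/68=-10/17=-0.59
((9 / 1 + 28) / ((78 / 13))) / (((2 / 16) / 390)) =19240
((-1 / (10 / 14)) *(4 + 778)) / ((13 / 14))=-76636 / 65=-1179.02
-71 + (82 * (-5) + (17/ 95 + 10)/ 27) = -1232798/ 2565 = -480.62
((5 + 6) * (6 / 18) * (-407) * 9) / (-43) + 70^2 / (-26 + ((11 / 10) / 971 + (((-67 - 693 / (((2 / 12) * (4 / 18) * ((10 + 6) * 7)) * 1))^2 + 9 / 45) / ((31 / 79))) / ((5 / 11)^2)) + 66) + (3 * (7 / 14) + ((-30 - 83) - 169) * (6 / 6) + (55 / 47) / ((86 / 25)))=42354977699529706686 / 1315524518643131989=32.20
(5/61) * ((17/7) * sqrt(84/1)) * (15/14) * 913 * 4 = 4656300 * sqrt(21)/2989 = 7138.79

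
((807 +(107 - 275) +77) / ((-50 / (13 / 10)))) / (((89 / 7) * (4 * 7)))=-2327 / 44500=-0.05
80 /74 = 1.08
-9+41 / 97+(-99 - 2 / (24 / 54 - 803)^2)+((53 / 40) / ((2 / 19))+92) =-1210437541649 / 404852617040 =-2.99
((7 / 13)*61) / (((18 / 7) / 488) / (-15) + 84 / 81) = 98457660 / 3107507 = 31.68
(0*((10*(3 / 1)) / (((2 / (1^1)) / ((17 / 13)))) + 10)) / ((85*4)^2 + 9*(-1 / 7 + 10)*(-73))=0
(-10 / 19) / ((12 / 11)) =-0.48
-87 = -87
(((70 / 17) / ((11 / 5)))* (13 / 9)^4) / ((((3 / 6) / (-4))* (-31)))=79970800 / 38034117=2.10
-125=-125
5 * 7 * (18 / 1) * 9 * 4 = 22680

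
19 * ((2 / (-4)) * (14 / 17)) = -133 / 17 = -7.82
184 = 184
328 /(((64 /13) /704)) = 46904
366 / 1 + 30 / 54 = 3299 / 9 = 366.56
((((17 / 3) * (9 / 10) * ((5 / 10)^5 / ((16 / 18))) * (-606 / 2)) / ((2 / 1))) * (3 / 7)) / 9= -46359 / 35840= -1.29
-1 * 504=-504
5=5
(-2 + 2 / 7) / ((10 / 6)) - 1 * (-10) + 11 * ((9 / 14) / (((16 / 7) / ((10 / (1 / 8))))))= 17953 / 70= 256.47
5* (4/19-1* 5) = -455/19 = -23.95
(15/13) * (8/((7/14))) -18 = 6/13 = 0.46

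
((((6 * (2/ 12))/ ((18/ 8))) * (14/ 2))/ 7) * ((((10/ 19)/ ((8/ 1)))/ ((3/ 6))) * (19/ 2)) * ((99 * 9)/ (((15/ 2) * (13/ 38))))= 2508/ 13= 192.92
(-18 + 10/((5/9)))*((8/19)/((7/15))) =0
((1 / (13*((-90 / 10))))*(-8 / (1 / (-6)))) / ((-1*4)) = 4 / 39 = 0.10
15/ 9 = 5/ 3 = 1.67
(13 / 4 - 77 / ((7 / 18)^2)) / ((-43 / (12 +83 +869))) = 3413765 / 301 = 11341.41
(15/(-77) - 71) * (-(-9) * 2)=-98676/77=-1281.51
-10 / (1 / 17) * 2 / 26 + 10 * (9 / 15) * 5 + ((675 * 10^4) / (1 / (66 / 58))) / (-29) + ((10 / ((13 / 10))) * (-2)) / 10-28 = -2895887924 / 10933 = -264875.87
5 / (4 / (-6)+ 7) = 15 / 19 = 0.79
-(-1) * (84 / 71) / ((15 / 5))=28 / 71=0.39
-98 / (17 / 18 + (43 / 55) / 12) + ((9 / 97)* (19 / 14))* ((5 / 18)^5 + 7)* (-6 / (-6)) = -54821186430559 / 569944517184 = -96.19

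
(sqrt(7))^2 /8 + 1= 15 /8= 1.88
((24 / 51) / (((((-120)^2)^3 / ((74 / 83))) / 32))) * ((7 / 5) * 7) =1813 / 41144760000000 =0.00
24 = 24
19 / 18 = 1.06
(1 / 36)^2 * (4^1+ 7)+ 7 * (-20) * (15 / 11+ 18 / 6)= -8708999 / 14256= -610.90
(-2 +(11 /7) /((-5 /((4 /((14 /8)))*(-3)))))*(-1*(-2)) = 76 /245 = 0.31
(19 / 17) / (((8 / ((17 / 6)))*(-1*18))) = -19 / 864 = -0.02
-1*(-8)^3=512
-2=-2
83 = 83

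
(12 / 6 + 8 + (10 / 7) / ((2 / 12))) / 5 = 3.71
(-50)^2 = 2500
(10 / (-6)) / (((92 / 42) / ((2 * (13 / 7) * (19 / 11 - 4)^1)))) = 1625 / 253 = 6.42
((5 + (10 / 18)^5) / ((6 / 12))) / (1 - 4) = -596740 / 177147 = -3.37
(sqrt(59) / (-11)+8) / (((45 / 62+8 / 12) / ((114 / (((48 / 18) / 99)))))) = 6297588 / 259 - 143127 * sqrt(59) / 518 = 22192.66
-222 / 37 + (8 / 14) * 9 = -6 / 7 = -0.86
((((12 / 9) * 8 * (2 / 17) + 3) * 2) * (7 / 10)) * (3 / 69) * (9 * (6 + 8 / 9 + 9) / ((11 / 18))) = 118482 / 1955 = 60.60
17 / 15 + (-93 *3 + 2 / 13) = -54154 / 195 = -277.71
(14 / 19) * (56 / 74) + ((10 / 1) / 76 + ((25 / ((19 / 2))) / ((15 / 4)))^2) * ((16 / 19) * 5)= 7275008 / 2284047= 3.19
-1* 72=-72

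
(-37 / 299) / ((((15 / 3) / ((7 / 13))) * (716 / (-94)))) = 12173 / 6957730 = 0.00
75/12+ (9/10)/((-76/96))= 1943/380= 5.11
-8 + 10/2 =-3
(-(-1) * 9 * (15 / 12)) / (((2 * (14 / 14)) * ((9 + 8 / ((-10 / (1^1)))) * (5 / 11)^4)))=131769 / 8200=16.07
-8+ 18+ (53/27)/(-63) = 16957/1701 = 9.97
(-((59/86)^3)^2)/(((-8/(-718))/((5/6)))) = -75714057885595/9709613643264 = -7.80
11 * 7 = 77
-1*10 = -10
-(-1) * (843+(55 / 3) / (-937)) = 2369618 / 2811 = 842.98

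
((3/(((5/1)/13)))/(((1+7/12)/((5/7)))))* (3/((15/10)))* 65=60840/133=457.44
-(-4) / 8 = 1 / 2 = 0.50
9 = 9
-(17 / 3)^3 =-4913 / 27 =-181.96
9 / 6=3 / 2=1.50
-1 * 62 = -62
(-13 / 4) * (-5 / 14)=65 / 56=1.16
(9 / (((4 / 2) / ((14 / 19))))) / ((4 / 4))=63 / 19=3.32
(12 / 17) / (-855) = -4 / 4845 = -0.00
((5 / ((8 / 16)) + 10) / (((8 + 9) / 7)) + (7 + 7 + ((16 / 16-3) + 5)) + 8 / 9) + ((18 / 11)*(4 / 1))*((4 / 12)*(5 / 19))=853733 / 31977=26.70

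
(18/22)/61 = 9/671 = 0.01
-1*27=-27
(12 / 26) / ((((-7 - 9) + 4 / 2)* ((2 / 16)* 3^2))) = -8 / 273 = -0.03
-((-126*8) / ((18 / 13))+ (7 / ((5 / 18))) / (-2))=3703 / 5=740.60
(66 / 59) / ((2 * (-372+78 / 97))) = -1067 / 708118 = -0.00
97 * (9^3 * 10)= 707130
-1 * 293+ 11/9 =-291.78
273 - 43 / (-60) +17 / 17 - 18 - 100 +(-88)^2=474043 / 60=7900.72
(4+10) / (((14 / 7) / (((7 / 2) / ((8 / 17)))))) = 833 / 16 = 52.06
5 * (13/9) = 65/9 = 7.22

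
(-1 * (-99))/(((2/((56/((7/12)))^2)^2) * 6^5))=540672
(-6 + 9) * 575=1725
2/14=1/7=0.14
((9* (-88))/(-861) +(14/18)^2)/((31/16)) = 567152/720657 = 0.79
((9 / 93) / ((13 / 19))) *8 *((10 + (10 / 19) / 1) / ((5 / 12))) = 11520 / 403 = 28.59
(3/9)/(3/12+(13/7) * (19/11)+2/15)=1540/16591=0.09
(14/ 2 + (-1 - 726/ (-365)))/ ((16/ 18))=6561/ 730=8.99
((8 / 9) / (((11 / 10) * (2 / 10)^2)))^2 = 4000000 / 9801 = 408.12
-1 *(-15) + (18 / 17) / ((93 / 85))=495 / 31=15.97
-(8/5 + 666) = -3338/5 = -667.60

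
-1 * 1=-1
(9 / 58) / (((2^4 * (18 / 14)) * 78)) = 7 / 72384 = 0.00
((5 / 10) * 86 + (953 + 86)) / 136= 541 / 68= 7.96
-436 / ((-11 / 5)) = 2180 / 11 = 198.18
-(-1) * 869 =869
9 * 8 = 72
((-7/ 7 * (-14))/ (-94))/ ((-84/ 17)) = 17/ 564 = 0.03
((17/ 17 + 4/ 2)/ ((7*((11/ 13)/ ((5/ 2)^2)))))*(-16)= -3900/ 77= -50.65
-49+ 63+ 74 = 88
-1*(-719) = 719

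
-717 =-717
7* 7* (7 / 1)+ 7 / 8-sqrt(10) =340.71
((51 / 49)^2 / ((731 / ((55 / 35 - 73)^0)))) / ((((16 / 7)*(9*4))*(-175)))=-17 / 165188800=-0.00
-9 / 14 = -0.64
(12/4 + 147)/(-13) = -150/13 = -11.54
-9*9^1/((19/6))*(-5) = 2430/19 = 127.89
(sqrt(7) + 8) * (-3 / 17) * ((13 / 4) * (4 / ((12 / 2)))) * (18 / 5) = -936 / 85 -117 * sqrt(7) / 85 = -14.65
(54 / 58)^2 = 729 / 841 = 0.87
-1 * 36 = -36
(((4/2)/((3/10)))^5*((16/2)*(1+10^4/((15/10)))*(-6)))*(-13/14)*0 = 0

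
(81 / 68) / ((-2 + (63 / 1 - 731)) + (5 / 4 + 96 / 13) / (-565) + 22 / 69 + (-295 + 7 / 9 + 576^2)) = 123153615 / 34202072243809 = 0.00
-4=-4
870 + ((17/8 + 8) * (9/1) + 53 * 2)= 8537/8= 1067.12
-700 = -700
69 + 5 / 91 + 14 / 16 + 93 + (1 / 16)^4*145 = 971690891 / 5963776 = 162.93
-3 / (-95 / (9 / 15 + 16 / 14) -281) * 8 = 244 / 3411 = 0.07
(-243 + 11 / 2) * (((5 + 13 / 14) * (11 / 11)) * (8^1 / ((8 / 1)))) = -39425 / 28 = -1408.04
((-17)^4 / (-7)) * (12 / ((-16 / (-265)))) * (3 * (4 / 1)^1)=-199197585 / 7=-28456797.86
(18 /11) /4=9 /22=0.41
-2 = -2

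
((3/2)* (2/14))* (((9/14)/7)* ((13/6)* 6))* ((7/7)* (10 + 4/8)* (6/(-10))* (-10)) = 3159/196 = 16.12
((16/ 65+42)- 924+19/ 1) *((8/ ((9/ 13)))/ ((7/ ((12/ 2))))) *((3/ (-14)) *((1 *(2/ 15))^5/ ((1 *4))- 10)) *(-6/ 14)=126177617072/ 16078125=7847.78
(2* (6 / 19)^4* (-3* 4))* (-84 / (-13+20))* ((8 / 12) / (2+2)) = 62208 / 130321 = 0.48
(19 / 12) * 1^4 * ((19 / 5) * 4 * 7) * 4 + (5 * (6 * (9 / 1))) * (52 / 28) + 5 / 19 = 2345239 / 1995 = 1175.56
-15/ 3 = -5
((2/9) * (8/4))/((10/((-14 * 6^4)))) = -4032/5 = -806.40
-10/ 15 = -2/ 3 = -0.67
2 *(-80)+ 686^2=470436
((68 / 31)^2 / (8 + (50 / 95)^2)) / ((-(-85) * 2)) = 12274 / 3589335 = 0.00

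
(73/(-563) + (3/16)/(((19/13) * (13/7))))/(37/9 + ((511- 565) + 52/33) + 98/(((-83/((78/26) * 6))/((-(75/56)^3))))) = -4771316088/215956181257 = -0.02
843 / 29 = 29.07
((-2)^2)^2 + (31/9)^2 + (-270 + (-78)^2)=5841.86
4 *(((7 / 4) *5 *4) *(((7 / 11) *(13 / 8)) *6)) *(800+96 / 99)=84185920 / 121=695751.40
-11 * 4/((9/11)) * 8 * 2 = -7744/9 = -860.44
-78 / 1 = -78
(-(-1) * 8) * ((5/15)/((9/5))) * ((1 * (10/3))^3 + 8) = 66.72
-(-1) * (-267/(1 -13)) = 89/4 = 22.25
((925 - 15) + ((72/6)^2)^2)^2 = 468549316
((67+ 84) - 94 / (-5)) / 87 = 283 / 145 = 1.95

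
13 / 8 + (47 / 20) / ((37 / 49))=4.74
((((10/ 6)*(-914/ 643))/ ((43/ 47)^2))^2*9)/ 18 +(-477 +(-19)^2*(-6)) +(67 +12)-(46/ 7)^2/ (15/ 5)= -1604754271307383678/ 623353435900209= -2574.39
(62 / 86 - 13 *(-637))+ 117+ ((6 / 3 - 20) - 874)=322789 / 43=7506.72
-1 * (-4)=4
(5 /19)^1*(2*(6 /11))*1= 60 /209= 0.29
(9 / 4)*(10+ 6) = 36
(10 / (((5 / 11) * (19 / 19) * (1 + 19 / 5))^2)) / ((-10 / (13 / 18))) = -1573 / 10368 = -0.15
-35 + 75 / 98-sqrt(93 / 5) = -3355 / 98-sqrt(465) / 5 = -38.55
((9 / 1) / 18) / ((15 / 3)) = 1 / 10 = 0.10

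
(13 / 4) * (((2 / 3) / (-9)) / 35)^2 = 0.00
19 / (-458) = -19 / 458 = -0.04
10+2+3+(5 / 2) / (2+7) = 275 / 18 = 15.28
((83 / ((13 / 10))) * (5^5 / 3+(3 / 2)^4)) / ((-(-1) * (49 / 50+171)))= 521271125 / 1341444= 388.59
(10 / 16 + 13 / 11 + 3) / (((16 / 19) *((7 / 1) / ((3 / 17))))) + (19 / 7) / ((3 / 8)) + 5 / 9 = 11969575 / 1507968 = 7.94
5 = 5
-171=-171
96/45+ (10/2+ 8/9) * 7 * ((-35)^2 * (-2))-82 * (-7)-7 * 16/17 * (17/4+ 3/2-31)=-76692748/765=-100251.96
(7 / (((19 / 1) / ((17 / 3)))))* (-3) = -119 / 19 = -6.26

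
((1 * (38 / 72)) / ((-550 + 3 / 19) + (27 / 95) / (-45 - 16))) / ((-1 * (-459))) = -110105 / 52651445688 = -0.00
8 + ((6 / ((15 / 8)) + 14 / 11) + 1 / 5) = 697 / 55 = 12.67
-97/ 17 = -5.71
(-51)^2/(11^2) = 2601/121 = 21.50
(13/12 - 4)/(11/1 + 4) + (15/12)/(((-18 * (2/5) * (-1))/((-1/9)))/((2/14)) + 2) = -16031/81288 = -0.20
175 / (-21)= -8.33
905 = 905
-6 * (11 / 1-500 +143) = 2076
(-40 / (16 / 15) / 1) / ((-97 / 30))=1125 / 97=11.60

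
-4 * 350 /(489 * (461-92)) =-1400 /180441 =-0.01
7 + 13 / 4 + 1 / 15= 619 / 60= 10.32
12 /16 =3 /4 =0.75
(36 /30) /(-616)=-3 /1540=-0.00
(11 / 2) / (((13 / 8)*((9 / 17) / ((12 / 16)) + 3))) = 748 / 819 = 0.91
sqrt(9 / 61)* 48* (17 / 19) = 2448* sqrt(61) / 1159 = 16.50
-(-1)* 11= 11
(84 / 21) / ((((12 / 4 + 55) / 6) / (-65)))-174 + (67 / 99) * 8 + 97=-282743 / 2871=-98.48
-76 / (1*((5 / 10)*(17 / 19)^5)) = -376367048 / 1419857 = -265.07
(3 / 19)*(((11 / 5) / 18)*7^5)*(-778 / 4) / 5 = -71917153 / 5700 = -12617.04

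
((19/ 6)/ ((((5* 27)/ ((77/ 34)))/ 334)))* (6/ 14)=34903/ 4590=7.60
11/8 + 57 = 467/8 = 58.38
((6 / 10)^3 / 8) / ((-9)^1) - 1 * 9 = -9003 / 1000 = -9.00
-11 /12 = -0.92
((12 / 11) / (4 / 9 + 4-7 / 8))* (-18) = -15552 / 2827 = -5.50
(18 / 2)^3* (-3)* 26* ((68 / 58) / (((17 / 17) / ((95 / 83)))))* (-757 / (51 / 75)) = 204461536500 / 2407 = 84944551.93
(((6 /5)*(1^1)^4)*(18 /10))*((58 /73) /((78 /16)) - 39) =-83.89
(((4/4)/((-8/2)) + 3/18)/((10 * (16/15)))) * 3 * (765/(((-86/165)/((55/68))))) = 1225125/44032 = 27.82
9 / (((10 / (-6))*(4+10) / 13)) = -351 / 70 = -5.01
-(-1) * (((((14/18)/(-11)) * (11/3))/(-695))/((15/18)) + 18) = 562964/31275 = 18.00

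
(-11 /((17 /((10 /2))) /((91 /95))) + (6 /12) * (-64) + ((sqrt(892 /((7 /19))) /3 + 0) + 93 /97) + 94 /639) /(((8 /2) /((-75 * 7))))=29774554075 /6673503 - 25 * sqrt(29659) /2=2308.88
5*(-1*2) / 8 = -5 / 4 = -1.25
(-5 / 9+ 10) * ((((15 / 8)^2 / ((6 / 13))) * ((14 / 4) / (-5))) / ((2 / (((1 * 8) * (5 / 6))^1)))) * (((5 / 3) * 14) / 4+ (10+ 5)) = -24171875 / 6912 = -3497.09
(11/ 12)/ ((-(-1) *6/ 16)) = 2.44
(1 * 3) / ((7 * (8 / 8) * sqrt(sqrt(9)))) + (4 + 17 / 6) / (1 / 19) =130.08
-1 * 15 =-15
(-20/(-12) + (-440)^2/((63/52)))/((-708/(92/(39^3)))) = -231548015/661466169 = -0.35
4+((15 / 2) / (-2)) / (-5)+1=23 / 4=5.75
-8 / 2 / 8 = -1 / 2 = -0.50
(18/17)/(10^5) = 0.00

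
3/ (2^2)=3/ 4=0.75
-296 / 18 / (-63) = 148 / 567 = 0.26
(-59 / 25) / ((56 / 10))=-59 / 140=-0.42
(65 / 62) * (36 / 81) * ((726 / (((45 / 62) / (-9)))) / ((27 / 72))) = -100672 / 9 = -11185.78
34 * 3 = 102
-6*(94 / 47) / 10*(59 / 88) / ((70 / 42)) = -531 / 1100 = -0.48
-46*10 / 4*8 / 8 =-115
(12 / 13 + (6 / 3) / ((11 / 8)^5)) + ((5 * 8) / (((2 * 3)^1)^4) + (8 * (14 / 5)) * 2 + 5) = 51.16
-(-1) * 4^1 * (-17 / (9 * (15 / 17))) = -1156 / 135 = -8.56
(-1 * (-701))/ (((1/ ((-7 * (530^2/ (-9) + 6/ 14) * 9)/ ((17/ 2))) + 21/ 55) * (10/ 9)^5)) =895296869701047/ 825844010000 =1084.10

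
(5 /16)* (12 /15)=1 /4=0.25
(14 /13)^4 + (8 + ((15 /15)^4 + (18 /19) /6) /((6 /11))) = 18669409 /1627977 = 11.47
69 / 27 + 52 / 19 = 905 / 171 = 5.29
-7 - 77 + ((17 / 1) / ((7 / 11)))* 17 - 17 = 2472 / 7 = 353.14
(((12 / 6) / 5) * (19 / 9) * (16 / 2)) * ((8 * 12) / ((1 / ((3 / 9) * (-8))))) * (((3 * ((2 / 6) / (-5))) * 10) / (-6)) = -77824 / 135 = -576.47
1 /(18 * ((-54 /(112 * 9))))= -28 /27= -1.04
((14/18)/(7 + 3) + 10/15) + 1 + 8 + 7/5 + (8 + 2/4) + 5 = 1109/45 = 24.64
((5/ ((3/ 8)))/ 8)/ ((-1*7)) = -5/ 21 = -0.24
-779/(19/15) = -615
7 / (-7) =-1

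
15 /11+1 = 26 /11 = 2.36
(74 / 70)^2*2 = 2.24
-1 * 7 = -7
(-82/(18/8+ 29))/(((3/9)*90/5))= -164/375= -0.44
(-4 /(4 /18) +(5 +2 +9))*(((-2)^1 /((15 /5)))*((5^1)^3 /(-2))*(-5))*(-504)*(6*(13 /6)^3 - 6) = -34667500 /3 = -11555833.33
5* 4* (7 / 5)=28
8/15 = 0.53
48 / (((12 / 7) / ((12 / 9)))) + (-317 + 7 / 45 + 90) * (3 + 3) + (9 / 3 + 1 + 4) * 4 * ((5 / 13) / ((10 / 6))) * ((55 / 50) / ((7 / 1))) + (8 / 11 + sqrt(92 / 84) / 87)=-19847512 / 15015 + sqrt(483) / 1827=-1321.83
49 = 49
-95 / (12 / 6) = -95 / 2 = -47.50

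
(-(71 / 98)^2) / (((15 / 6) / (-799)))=4027759 / 24010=167.75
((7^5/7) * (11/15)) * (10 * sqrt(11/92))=26411 * sqrt(253)/69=6088.30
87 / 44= 1.98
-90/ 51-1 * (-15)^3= 57345/ 17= 3373.24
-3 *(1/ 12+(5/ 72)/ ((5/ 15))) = -7/ 8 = -0.88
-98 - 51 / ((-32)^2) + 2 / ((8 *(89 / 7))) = -8934075 / 91136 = -98.03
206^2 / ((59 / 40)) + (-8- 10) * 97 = 1594426 / 59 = 27024.17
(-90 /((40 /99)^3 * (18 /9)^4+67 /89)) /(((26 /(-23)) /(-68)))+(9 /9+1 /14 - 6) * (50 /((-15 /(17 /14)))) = -591653820224945 /198930046042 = -2974.18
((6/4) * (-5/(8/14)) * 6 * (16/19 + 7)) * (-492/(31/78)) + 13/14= 764507.53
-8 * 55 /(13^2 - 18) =-440 /151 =-2.91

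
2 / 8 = 1 / 4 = 0.25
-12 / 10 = -6 / 5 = -1.20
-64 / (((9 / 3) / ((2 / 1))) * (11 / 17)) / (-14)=1088 / 231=4.71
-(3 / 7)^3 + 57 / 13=19200 / 4459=4.31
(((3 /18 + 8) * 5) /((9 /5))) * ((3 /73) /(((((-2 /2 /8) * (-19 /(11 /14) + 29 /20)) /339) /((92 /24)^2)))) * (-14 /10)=-22553862100 /9856971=-2288.11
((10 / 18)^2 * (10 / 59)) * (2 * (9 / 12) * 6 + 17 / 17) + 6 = 31174 / 4779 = 6.52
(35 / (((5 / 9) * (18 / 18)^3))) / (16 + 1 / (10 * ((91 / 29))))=6370 / 1621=3.93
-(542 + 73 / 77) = -41807 / 77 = -542.95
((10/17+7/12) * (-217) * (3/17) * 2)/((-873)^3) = 51863/384565720626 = 0.00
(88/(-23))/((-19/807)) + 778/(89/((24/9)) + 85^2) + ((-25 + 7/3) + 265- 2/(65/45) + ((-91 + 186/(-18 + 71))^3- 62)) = -98620037827048562956/147334021055637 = -669363.65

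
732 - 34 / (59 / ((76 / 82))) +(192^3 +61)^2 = 121185518792497235 / 2419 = 50097362047332.47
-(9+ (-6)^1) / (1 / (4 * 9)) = -108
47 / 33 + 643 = 21266 / 33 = 644.42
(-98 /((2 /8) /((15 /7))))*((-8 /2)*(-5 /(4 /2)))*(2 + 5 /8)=-22050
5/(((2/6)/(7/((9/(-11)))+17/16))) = -5395/48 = -112.40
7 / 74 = 0.09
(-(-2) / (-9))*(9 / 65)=-2 / 65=-0.03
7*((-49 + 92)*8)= 2408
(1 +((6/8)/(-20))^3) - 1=-27/512000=-0.00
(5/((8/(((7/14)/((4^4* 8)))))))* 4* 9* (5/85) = 45/139264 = 0.00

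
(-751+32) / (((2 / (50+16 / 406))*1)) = -3651801 / 203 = -17989.17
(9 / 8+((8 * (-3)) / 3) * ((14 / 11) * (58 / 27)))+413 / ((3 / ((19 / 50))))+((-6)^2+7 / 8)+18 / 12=519314 / 7425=69.94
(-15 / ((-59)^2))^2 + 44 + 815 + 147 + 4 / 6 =36594430895 / 36352083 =1006.67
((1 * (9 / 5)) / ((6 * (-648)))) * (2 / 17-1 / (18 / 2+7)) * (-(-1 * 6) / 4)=-1 / 26112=-0.00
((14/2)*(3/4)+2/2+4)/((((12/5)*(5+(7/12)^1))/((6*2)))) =615/67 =9.18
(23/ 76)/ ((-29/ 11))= -0.11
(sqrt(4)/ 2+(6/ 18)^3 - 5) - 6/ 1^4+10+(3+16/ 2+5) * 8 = 3457/ 27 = 128.04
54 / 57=18 / 19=0.95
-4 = -4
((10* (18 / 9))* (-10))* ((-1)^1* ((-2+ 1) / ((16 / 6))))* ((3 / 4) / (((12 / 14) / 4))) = -525 / 2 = -262.50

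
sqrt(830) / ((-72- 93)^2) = 0.00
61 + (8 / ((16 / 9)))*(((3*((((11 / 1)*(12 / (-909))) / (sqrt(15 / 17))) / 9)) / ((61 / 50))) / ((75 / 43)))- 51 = 10- 1892*sqrt(255) / 277245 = 9.89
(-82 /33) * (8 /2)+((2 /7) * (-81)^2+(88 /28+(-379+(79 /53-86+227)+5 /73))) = 1457986774 /893739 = 1631.33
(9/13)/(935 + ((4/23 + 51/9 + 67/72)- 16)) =0.00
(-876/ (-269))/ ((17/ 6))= 5256/ 4573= 1.15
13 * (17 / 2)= 221 / 2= 110.50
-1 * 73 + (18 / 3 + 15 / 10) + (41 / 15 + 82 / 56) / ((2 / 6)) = -52.91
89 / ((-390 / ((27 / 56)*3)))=-2403 / 7280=-0.33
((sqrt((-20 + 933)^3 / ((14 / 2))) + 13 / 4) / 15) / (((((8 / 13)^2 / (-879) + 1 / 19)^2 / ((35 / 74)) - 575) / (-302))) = 36488452596053367 / 320641620327300950 + 732174883960367562* sqrt(6391) / 160320810163650475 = 365.21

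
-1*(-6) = 6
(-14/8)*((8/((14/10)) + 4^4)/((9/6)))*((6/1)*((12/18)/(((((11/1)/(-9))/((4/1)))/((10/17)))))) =439680/187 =2351.23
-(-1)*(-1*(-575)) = 575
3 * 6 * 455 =8190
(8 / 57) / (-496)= -1 / 3534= -0.00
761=761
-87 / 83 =-1.05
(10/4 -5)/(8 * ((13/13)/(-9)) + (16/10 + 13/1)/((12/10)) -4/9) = -3/13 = -0.23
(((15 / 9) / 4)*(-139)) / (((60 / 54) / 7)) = -2919 / 8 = -364.88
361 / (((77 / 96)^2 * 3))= 1108992 / 5929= 187.05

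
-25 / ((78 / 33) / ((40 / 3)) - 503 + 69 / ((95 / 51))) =104500 / 1946963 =0.05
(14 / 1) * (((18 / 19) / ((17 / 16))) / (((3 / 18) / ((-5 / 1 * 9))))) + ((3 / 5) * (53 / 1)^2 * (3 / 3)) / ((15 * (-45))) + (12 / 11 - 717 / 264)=-9809742331 / 2907000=-3374.52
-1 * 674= -674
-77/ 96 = -0.80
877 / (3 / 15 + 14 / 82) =179785 / 76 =2365.59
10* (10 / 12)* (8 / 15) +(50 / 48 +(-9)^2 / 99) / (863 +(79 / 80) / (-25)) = 253257830 / 56955393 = 4.45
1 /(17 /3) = 3 /17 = 0.18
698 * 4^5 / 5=714752 / 5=142950.40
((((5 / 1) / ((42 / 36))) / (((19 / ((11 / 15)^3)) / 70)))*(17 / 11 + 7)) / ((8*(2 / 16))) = 53.21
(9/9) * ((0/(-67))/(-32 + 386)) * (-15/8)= 0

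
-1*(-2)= 2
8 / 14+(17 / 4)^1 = 135 / 28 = 4.82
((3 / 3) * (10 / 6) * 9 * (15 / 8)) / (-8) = -3.52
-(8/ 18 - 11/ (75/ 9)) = 197/ 225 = 0.88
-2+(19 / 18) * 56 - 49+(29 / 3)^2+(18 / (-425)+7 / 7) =392113 / 3825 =102.51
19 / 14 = 1.36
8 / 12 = 2 / 3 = 0.67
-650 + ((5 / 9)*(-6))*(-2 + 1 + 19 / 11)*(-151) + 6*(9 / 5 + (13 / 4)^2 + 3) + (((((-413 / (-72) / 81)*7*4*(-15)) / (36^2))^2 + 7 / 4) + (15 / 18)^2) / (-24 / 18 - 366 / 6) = -23715358432848149 / 123643957662720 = -191.80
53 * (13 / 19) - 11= 480 / 19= 25.26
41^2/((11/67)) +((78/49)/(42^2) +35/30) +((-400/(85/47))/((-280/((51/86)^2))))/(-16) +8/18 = 144022952341069/14064174432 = 10240.41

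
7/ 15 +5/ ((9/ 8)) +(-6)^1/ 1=-49/ 45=-1.09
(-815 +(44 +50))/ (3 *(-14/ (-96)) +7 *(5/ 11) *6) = -18128/ 491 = -36.92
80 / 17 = 4.71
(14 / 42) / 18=1 / 54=0.02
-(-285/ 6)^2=-9025/ 4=-2256.25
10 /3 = 3.33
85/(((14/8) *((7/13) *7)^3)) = 746980/823543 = 0.91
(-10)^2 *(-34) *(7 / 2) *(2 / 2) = -11900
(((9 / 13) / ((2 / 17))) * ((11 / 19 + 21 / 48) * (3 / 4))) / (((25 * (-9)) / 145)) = -457011 / 158080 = -2.89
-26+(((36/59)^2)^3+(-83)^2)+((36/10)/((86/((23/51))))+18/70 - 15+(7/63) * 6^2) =7394956279265196522/1079188953204985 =6852.33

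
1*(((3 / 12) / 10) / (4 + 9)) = 1 / 520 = 0.00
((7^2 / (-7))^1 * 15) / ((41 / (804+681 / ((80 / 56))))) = -268947 / 82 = -3279.84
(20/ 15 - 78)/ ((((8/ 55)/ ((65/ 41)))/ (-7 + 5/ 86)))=81813875/ 14104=5800.76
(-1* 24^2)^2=331776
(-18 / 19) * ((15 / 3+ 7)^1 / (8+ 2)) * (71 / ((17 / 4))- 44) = 50112 / 1615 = 31.03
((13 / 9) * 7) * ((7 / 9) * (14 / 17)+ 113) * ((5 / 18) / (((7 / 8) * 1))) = 4520620 / 12393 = 364.77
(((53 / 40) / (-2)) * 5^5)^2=1097265625 / 256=4286193.85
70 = 70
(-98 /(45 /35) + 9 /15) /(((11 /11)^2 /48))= -54448 /15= -3629.87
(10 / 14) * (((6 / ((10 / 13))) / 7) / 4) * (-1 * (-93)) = 18.51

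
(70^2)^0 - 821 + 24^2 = -244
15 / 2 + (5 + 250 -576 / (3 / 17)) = -6003 / 2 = -3001.50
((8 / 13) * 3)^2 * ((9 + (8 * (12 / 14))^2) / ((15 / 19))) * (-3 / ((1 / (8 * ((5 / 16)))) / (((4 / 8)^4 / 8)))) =-469395 / 33124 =-14.17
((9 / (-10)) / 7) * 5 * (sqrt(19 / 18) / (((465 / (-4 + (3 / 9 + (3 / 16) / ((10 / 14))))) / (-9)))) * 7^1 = -2451 * sqrt(38) / 49600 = -0.30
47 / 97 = 0.48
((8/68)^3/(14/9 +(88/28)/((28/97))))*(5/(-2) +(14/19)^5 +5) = 0.00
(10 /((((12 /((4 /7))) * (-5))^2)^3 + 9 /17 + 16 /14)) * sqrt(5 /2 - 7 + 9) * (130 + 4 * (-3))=105315 * sqrt(2) /79735690617287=0.00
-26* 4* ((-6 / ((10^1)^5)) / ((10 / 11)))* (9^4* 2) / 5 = 2814669 / 156250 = 18.01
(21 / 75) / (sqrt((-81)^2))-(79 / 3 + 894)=-920.33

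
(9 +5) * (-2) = -28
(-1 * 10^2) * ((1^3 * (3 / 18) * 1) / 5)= -10 / 3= -3.33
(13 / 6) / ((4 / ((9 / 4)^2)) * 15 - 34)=-9 / 92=-0.10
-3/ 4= -0.75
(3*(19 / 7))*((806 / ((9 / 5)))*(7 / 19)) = 4030 / 3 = 1343.33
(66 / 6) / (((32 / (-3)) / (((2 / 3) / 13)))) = -11 / 208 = -0.05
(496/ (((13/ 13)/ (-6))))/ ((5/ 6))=-17856/ 5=-3571.20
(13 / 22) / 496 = 13 / 10912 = 0.00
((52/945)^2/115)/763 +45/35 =100746618079/78358478625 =1.29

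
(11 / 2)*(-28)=-154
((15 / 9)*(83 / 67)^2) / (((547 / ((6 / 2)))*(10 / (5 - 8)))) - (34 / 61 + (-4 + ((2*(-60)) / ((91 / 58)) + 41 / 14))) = 76.99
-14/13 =-1.08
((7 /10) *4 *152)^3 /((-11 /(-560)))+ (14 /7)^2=1079276930124 /275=3924643382.27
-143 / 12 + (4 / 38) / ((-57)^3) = -167723135 / 14074668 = -11.92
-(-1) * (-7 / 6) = -1.17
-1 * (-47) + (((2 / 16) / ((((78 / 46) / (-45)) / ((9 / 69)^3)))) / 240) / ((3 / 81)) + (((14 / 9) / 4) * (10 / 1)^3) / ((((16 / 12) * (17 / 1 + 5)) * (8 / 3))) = 503223333 / 9682816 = 51.97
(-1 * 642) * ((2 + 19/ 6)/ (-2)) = 3317/ 2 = 1658.50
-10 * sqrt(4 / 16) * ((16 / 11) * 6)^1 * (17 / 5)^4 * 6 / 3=-16036032 / 1375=-11662.57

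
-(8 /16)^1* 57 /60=-19 /40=-0.48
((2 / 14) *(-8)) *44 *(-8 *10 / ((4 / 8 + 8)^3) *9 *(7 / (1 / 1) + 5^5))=6350192640 / 34391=184646.93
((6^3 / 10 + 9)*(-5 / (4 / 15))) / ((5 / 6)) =-1377 / 2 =-688.50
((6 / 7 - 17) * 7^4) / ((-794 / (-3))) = -116277 / 794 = -146.44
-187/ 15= -12.47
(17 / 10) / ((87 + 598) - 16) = 17 / 6690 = 0.00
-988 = -988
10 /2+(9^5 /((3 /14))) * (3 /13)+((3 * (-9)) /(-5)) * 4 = 4135159 /65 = 63617.83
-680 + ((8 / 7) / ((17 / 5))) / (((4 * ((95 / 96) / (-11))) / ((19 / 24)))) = -81008 / 119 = -680.74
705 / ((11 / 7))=4935 / 11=448.64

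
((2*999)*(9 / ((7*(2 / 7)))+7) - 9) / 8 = 2871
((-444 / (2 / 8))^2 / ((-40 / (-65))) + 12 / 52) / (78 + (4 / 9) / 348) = 7453261899 / 113425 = 65710.93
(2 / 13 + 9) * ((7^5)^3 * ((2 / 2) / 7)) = 80708545669031 / 13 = 6208349666848.54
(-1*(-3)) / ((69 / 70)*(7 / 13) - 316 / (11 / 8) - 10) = -4290 / 342181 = -0.01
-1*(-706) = 706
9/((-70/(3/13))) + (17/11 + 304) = 3058213/10010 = 305.52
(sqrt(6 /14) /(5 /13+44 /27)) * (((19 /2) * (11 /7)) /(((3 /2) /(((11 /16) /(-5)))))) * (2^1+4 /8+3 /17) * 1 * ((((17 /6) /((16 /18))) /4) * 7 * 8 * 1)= -10490337 * sqrt(21) /904960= -53.12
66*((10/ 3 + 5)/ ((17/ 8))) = 4400/ 17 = 258.82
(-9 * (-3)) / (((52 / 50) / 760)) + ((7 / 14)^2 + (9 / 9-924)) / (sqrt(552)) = 19691.49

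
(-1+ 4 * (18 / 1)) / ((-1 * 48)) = -71 / 48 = -1.48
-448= -448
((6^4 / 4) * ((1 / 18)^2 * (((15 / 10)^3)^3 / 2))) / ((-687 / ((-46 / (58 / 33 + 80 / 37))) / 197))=36297754911 / 561148928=64.68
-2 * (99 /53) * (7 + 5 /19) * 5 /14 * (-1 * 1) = 68310 /7049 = 9.69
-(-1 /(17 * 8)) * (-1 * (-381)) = 2.80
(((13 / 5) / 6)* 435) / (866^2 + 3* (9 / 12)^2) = 0.00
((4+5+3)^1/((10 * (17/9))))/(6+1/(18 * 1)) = 0.10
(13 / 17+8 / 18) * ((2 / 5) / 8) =0.06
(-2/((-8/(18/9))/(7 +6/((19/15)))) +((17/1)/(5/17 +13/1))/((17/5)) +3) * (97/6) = 320876/2147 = 149.45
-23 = -23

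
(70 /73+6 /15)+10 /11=9106 /4015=2.27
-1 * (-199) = 199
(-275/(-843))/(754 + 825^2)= 275/574402497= 0.00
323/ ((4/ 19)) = 6137/ 4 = 1534.25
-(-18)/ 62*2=0.58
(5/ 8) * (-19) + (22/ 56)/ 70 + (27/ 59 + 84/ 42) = -136047/ 14455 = -9.41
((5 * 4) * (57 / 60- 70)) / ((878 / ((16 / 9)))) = -11048 / 3951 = -2.80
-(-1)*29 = 29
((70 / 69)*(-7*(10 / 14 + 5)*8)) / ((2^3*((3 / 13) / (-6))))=72800 / 69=1055.07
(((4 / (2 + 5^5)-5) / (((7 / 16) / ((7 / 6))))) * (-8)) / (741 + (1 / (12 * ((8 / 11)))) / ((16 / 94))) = 256098304 / 1781154835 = 0.14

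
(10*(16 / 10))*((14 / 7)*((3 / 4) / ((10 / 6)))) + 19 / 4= 383 / 20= 19.15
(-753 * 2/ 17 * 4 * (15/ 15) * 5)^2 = 907214400/ 289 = 3139150.17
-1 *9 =-9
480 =480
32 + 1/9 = 289/9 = 32.11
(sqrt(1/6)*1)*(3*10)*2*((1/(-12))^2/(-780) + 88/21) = 3294713*sqrt(6)/78624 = 102.65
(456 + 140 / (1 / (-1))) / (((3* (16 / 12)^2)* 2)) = 237 / 8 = 29.62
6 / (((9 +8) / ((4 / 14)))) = 12 / 119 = 0.10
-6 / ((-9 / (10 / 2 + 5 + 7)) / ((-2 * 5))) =-113.33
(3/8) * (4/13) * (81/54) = 0.17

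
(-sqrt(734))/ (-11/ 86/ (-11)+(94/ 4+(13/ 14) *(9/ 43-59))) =301 *sqrt(734)/ 9355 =0.87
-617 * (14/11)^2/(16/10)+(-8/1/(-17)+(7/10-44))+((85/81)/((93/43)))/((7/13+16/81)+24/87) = -1792107031856/2686822545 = -667.00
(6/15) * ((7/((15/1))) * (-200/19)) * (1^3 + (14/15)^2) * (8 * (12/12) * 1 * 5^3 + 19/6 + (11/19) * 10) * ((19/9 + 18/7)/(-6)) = 11428026476/3947535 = 2894.98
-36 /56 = -9 /14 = -0.64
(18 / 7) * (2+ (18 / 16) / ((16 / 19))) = 549 / 64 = 8.58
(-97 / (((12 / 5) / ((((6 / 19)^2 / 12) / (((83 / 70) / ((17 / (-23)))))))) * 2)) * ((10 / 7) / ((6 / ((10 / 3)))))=1030625 / 12404682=0.08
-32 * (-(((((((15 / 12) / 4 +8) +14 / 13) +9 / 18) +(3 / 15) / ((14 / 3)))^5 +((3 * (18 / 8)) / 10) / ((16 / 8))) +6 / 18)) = 5929608012063048314594921 / 1917026749747200000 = 3093127.42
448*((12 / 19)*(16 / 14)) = 6144 / 19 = 323.37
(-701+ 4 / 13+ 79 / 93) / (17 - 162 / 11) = -1861442 / 6045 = -307.93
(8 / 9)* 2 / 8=0.22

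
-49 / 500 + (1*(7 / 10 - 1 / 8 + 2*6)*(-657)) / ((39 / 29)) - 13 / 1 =-80034099 / 13000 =-6156.47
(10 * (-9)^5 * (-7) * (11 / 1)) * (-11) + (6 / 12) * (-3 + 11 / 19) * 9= -9502755777 / 19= -500145040.89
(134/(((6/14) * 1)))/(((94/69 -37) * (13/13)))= -21574/2459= -8.77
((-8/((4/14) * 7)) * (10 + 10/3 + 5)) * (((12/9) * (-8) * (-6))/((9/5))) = -70400/27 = -2607.41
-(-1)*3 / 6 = 1 / 2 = 0.50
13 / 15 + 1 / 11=158 / 165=0.96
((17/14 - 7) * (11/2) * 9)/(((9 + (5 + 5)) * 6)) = -2673/1064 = -2.51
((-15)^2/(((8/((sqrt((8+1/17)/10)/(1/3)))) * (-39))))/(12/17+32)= -45 * sqrt(23290)/115648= -0.06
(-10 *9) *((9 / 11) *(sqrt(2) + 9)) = -7290 / 11-810 *sqrt(2) / 11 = -766.86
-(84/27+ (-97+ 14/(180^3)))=273779993/2916000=93.89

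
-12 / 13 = -0.92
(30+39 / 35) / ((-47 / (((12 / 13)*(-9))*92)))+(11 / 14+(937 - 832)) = 26165063 / 42770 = 611.76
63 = 63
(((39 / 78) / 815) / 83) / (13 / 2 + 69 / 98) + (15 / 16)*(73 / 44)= 26147177323 / 16810594240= 1.56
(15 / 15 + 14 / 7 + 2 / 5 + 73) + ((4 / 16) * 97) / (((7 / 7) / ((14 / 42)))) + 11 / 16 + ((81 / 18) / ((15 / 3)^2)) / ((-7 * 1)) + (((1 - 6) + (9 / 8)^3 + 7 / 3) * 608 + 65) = -847701 / 1400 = -605.50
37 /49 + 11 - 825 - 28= -41221 /49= -841.24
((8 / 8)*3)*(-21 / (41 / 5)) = -315 / 41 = -7.68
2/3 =0.67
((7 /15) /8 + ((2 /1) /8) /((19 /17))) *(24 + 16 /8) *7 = 58513 /1140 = 51.33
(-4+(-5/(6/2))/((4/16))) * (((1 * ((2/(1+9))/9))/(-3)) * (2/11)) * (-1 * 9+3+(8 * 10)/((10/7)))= 640/891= 0.72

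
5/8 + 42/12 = 4.12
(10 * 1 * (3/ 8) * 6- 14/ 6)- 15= 31/ 6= 5.17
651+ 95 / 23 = 15068 / 23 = 655.13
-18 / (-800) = 9 / 400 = 0.02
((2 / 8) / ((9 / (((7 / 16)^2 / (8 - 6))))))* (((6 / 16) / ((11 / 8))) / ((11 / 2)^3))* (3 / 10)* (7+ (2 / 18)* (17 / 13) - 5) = 12299 / 4385272320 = 0.00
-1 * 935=-935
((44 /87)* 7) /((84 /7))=77 /261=0.30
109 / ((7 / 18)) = 280.29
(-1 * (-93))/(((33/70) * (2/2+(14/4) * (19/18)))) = 78120/1859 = 42.02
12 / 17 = 0.71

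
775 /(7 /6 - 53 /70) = 81375 /43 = 1892.44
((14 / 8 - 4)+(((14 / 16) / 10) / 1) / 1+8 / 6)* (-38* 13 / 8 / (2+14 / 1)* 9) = 147459 / 5120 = 28.80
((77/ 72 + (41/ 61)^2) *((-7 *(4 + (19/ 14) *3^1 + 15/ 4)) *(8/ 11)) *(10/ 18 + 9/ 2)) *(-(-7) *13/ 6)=-1117096292039/ 159139728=-7019.59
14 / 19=0.74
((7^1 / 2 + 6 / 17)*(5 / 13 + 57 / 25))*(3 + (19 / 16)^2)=64040267 / 1414400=45.28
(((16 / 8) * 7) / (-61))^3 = -0.01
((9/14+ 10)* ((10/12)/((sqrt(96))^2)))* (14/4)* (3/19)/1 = 745/14592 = 0.05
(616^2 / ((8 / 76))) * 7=25233824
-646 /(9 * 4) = -323 /18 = -17.94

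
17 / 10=1.70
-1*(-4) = 4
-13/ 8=-1.62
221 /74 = 2.99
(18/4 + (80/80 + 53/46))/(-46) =-153/1058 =-0.14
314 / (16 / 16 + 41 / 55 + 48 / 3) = 8635 / 488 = 17.69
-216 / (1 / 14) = -3024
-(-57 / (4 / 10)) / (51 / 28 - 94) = -3990 / 2581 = -1.55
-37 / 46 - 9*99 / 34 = -10561 / 391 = -27.01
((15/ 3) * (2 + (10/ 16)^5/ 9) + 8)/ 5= 3.61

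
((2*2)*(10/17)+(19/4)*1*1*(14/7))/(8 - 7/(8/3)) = 1612/731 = 2.21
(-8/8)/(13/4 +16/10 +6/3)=-20/137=-0.15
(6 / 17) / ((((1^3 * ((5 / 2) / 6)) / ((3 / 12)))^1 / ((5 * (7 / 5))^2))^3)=19059138 / 2125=8969.01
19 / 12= 1.58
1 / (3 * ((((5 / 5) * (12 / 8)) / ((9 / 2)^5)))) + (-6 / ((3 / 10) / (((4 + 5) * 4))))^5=-3095868211193439 / 16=-193491763199589.94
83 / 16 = 5.19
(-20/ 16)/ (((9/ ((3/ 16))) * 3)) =-5/ 576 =-0.01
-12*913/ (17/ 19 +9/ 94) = -19567416/ 1769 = -11061.29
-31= -31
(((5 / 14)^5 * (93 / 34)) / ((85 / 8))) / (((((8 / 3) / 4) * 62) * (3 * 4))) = 0.00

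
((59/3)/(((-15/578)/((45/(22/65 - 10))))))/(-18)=-1108315/5652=-196.09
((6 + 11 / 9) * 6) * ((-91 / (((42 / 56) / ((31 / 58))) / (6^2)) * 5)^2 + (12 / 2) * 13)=5904661624.95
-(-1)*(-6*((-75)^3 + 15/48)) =20249985/8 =2531248.12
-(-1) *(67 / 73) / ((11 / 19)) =1273 / 803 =1.59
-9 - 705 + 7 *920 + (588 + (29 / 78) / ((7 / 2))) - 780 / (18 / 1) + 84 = 1734853 / 273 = 6354.77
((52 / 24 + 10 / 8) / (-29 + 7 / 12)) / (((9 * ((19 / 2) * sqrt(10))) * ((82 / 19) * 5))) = -sqrt(10) / 153450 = -0.00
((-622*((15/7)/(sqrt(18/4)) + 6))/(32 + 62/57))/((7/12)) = -1276344/6601- 1063620*sqrt(2)/46207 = -225.91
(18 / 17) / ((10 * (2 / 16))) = 72 / 85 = 0.85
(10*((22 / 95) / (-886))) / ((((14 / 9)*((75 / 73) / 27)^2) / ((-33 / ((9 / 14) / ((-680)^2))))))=5796224210304 / 210425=27545321.18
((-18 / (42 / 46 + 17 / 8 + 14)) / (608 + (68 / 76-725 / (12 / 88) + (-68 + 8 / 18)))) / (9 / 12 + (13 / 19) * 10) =755136 / 25914198035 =0.00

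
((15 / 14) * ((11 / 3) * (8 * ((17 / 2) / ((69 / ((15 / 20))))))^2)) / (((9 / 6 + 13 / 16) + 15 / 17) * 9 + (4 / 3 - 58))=-6485160 / 84343231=-0.08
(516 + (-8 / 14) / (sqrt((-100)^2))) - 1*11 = 88374 / 175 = 504.99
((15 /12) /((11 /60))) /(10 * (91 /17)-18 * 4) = -1275 /3454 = -0.37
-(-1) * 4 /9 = 4 /9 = 0.44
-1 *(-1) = 1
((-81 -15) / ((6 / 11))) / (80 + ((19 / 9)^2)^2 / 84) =-96997824 / 44220241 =-2.19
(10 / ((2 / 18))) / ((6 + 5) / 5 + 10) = 450 / 61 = 7.38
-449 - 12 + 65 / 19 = -8694 / 19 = -457.58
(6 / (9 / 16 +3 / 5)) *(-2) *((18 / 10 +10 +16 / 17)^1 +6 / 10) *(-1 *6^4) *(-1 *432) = -40633270272 / 527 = -77102979.64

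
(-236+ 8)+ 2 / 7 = -1594 / 7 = -227.71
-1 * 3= -3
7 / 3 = 2.33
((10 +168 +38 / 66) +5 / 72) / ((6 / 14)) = 990409 / 2376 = 416.84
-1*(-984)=984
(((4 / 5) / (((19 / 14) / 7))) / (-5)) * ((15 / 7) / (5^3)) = -168 / 11875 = -0.01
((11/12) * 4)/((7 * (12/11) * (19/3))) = 121/1596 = 0.08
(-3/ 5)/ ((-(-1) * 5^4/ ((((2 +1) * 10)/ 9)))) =-2/ 625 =-0.00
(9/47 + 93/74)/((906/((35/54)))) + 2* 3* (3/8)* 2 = 255295273/56719224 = 4.50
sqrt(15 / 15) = 1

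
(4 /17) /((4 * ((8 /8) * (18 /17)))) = 1 /18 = 0.06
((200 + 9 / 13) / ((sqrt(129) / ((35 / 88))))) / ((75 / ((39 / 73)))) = 18263 * sqrt(129) / 4143480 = 0.05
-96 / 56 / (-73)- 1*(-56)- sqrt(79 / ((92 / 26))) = 28628 / 511- sqrt(47242) / 46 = 51.30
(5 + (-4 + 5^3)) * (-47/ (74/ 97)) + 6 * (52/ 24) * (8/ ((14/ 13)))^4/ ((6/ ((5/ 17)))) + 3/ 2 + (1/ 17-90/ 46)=-1213461253763/ 208411602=-5822.43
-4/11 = -0.36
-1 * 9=-9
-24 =-24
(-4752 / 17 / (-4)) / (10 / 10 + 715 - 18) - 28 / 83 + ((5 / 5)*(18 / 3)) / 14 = 0.19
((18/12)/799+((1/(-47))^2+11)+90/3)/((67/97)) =4458411/75106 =59.36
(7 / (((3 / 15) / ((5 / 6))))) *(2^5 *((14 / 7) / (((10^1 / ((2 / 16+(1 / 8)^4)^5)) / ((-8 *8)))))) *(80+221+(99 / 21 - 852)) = 14152510185727545 / 70368744177664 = 201.12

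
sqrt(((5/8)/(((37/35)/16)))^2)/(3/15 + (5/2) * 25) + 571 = 13250129/23199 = 571.15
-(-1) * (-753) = -753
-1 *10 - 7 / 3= -37 / 3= -12.33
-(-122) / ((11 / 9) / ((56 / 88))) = 7686 / 121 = 63.52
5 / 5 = 1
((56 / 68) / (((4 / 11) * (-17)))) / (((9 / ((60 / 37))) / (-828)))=212520 / 10693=19.87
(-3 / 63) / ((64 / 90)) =-0.07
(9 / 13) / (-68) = -9 / 884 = -0.01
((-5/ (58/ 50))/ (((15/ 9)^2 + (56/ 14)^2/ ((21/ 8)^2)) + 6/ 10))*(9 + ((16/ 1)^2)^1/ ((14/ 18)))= -255.71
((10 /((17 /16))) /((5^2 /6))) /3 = 0.75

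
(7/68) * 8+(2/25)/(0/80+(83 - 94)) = 3816/4675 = 0.82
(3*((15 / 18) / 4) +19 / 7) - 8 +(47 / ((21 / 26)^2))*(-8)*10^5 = -203340816443 / 3528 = -57636285.84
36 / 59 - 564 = -33240 / 59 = -563.39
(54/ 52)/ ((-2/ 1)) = -27/ 52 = -0.52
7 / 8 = 0.88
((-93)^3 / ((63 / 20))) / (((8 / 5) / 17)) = -37983525 / 14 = -2713108.93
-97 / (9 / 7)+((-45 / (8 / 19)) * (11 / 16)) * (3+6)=-848717 / 1152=-736.73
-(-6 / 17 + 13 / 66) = 175 / 1122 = 0.16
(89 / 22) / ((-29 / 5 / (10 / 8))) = -2225 / 2552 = -0.87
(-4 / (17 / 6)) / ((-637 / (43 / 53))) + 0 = 1032 / 573937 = 0.00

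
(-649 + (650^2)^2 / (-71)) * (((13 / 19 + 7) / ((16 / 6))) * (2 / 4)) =-39092878841301 / 10792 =-3622394258.83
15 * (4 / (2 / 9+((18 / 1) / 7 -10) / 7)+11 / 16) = -36231 / 592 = -61.20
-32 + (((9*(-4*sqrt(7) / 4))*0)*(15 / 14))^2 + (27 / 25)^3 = -480317 / 15625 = -30.74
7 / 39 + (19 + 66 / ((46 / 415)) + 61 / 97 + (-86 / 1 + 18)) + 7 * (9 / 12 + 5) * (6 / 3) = 109238605 / 174018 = 627.74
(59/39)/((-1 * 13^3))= -59/85683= -0.00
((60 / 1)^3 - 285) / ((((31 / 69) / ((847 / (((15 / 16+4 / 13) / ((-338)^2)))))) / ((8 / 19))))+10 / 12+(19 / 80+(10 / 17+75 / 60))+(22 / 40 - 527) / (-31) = 279377667830126058173 / 17783088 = 15710301148491.54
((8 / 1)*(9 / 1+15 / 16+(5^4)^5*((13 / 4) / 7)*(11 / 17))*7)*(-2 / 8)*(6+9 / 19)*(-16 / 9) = 4473114013673426522 / 969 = 4616216732377117.15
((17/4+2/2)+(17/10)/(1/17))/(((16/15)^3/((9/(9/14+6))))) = 9681525/253952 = 38.12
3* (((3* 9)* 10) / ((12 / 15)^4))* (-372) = -23540625 / 32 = -735644.53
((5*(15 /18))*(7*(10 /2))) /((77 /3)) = 125 /22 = 5.68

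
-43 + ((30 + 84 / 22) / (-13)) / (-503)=-3092575 / 71929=-42.99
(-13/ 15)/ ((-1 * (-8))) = -13/ 120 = -0.11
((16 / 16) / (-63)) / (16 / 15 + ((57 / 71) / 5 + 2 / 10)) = -71 / 6384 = -0.01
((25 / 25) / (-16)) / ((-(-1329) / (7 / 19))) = -7 / 404016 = -0.00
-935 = -935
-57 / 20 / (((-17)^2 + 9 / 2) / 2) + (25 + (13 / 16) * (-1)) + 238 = 12311413 / 46960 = 262.17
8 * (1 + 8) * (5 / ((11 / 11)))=360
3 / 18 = 1 / 6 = 0.17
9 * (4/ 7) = 36/ 7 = 5.14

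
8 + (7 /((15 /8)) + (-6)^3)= -3064 /15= -204.27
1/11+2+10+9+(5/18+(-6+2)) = 3439/198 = 17.37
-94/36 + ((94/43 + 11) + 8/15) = 42989/3870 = 11.11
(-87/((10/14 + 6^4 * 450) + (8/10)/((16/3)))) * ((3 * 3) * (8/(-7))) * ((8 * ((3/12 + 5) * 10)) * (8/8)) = 52617600/81648121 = 0.64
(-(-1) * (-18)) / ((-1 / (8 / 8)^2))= 18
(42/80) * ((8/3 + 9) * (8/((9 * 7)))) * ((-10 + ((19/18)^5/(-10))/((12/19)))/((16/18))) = -8.93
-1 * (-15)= 15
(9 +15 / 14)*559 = 78819 / 14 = 5629.93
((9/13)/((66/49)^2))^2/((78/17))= 98001617/3087962592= 0.03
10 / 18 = 5 / 9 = 0.56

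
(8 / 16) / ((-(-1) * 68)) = 1 / 136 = 0.01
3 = 3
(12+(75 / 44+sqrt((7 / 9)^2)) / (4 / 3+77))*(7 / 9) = 2612561 / 279180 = 9.36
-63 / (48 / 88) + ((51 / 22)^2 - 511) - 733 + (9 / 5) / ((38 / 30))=-12439475 / 9196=-1352.70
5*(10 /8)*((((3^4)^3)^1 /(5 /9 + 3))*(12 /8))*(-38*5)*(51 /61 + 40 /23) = -123126177353625 /179584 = -685618860.00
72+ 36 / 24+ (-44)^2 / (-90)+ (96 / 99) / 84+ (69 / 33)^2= 56.37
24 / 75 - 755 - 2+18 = -18467 / 25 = -738.68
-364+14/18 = -3269/9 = -363.22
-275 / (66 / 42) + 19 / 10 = -1731 / 10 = -173.10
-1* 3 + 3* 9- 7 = 17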